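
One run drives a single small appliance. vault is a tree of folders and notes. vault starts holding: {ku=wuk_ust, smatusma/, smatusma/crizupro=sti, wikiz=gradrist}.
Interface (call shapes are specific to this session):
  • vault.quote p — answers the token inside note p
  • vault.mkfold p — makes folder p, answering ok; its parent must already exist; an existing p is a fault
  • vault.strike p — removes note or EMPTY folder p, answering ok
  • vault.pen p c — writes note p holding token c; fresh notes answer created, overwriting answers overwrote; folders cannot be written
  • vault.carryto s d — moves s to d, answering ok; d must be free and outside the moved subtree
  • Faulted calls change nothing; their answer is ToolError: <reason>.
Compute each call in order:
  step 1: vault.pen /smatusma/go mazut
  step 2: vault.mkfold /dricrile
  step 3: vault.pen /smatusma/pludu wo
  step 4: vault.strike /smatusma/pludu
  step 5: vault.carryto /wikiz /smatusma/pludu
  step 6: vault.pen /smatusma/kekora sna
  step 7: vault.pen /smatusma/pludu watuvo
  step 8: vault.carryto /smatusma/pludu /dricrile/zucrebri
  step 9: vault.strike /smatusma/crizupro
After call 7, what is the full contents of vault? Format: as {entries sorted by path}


Answer: {dricrile/, ku=wuk_ust, smatusma/, smatusma/crizupro=sti, smatusma/go=mazut, smatusma/kekora=sna, smatusma/pludu=watuvo}

Derivation:
[in] vault.pen /smatusma/go mazut
  created
[in] vault.mkfold /dricrile
  ok
[in] vault.pen /smatusma/pludu wo
  created
[in] vault.strike /smatusma/pludu
  ok
[in] vault.carryto /wikiz /smatusma/pludu
  ok
[in] vault.pen /smatusma/kekora sna
  created
[in] vault.pen /smatusma/pludu watuvo
  overwrote
[in] vault.carryto /smatusma/pludu /dricrile/zucrebri
  ok
[in] vault.strike /smatusma/crizupro
  ok


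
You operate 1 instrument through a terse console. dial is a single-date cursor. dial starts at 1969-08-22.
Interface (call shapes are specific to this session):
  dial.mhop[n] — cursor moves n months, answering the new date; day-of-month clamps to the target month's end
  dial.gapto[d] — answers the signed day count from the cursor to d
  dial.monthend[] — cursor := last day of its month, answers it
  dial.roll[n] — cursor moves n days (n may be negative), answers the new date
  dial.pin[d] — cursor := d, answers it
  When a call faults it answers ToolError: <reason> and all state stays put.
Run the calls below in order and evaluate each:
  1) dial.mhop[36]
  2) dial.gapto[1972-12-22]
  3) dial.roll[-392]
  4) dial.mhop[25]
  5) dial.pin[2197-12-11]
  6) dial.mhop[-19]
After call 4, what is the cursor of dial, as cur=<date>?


Answer: cur=1973-08-27

Derivation:
Do: mhop[36]
See: 1972-08-22
Do: gapto[1972-12-22]
See: 122
Do: roll[-392]
See: 1971-07-27
Do: mhop[25]
See: 1973-08-27
Do: pin[2197-12-11]
See: 2197-12-11
Do: mhop[-19]
See: 2196-05-11


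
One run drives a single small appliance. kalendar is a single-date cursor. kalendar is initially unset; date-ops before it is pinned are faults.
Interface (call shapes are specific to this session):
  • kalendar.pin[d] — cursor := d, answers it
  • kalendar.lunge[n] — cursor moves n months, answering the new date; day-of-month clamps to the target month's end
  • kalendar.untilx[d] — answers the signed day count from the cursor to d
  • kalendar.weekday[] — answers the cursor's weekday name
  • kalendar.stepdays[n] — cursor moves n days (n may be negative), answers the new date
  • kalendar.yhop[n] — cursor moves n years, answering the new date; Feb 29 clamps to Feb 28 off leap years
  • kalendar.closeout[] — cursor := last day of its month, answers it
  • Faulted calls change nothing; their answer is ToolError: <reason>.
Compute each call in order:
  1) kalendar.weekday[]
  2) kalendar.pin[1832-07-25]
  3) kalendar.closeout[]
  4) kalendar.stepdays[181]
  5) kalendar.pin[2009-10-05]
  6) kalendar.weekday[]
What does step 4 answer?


Answer: 1833-01-28

Derivation:
> weekday
  ToolError: no date set
> pin d→1832-07-25
  1832-07-25
> closeout
  1832-07-31
> stepdays n→181
  1833-01-28
> pin d→2009-10-05
  2009-10-05
> weekday
  Monday


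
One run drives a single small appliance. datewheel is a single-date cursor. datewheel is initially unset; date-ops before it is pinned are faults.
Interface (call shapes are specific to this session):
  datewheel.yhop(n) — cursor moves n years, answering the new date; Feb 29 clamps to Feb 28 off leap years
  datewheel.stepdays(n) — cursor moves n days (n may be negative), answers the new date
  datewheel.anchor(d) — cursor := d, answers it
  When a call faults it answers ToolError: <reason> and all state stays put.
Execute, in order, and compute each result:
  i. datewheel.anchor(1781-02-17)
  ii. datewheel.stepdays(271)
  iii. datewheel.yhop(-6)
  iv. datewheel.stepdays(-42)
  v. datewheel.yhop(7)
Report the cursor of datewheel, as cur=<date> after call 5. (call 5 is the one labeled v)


==> anchor(1781-02-17)
<== 1781-02-17
==> stepdays(271)
<== 1781-11-15
==> yhop(-6)
<== 1775-11-15
==> stepdays(-42)
<== 1775-10-04
==> yhop(7)
<== 1782-10-04

Answer: cur=1782-10-04


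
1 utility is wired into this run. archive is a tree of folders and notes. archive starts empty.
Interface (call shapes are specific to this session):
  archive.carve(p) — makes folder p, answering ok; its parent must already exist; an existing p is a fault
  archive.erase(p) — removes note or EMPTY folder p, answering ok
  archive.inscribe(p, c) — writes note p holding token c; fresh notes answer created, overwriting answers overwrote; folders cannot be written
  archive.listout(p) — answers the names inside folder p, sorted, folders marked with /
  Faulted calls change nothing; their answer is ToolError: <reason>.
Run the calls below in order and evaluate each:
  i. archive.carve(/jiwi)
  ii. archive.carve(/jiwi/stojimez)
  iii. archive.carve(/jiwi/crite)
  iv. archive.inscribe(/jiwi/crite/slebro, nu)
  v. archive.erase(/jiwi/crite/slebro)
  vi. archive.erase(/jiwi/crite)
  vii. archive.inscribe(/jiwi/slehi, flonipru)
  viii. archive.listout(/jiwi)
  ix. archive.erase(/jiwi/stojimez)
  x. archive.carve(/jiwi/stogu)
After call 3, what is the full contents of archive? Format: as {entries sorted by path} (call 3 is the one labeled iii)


Answer: {jiwi/, jiwi/crite/, jiwi/stojimez/}

Derivation:
// carve(/jiwi) => ok
// carve(/jiwi/stojimez) => ok
// carve(/jiwi/crite) => ok
// inscribe(/jiwi/crite/slebro, nu) => created
// erase(/jiwi/crite/slebro) => ok
// erase(/jiwi/crite) => ok
// inscribe(/jiwi/slehi, flonipru) => created
// listout(/jiwi) => [slehi, stojimez/]
// erase(/jiwi/stojimez) => ok
// carve(/jiwi/stogu) => ok


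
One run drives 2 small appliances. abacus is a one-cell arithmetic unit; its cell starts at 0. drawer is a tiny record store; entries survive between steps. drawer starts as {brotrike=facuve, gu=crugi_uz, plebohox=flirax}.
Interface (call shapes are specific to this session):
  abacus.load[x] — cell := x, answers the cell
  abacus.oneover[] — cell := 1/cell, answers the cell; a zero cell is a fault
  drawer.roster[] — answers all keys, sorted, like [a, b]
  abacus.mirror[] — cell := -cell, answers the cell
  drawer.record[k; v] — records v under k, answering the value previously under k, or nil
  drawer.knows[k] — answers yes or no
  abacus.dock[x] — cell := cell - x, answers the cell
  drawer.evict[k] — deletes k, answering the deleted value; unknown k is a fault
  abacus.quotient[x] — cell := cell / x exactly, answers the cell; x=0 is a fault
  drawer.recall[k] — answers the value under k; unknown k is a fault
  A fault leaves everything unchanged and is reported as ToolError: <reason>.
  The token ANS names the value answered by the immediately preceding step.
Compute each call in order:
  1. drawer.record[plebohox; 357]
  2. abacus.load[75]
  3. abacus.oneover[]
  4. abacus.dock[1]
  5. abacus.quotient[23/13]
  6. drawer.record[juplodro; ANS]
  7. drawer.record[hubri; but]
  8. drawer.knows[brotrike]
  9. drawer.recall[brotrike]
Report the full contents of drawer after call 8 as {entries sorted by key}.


Answer: {brotrike=facuve, gu=crugi_uz, hubri=but, juplodro=-962/1725, plebohox=357}

Derivation:
-> drawer.record(k→plebohox, v→357)
<- flirax
-> abacus.load(x→75)
<- 75
-> abacus.oneover()
<- 1/75
-> abacus.dock(x→1)
<- -74/75
-> abacus.quotient(x→23/13)
<- -962/1725
-> drawer.record(k→juplodro, v→ANS)
<- nil
-> drawer.record(k→hubri, v→but)
<- nil
-> drawer.knows(k→brotrike)
<- yes
-> drawer.recall(k→brotrike)
<- facuve


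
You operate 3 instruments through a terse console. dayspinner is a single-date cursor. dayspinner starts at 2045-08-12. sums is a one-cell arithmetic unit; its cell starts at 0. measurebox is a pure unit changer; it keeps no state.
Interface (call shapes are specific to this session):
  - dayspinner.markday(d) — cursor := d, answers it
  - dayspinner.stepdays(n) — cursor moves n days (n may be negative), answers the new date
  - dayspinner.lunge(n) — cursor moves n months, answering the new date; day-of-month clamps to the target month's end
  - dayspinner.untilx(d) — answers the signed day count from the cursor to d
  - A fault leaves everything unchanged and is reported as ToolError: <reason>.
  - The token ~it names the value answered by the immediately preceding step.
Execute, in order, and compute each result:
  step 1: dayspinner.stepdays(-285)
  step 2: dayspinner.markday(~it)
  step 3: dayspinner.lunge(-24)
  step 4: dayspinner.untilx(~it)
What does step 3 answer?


Answer: 2042-10-31

Derivation:
I use stepdays passing n→-285, — result: 2044-10-31.
I use markday passing d→~it, yielding 2044-10-31.
Next I call lunge passing n→-24, — result: 2042-10-31.
I use untilx passing d→~it, → 0.


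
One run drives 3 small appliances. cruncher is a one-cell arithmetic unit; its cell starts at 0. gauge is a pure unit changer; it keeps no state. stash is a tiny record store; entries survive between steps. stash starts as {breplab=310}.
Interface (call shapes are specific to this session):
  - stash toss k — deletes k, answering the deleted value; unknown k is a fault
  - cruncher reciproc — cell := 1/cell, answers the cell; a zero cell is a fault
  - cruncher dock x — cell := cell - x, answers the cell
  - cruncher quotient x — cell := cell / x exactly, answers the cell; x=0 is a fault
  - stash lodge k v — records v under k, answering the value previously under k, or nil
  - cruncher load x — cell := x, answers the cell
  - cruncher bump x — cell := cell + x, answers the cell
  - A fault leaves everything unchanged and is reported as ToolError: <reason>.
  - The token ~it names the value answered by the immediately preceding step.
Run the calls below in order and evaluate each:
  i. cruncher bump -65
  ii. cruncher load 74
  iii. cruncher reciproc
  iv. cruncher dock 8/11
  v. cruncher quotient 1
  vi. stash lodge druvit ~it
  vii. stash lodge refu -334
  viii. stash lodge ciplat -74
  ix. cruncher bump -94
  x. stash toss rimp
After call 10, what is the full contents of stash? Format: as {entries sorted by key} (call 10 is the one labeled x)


I run cruncher bump passing x: -65, yielding -65.
Then cruncher load passing x: 74, and see 74.
Then cruncher reciproc, which returns 1/74.
Invoking cruncher dock passing x: 8/11, which returns -581/814.
I invoke cruncher quotient passing x: 1, yielding -581/814.
Next I call stash lodge passing k: druvit, v: ~it, and see nil.
Using stash lodge passing k: refu, v: -334, which returns nil.
Next I call stash lodge passing k: ciplat, v: -74: nil.
Calling cruncher bump passing x: -94, → -77097/814.
Now I run stash toss passing k: rimp, and see ToolError: no such key rimp.

Answer: {breplab=310, ciplat=-74, druvit=-581/814, refu=-334}


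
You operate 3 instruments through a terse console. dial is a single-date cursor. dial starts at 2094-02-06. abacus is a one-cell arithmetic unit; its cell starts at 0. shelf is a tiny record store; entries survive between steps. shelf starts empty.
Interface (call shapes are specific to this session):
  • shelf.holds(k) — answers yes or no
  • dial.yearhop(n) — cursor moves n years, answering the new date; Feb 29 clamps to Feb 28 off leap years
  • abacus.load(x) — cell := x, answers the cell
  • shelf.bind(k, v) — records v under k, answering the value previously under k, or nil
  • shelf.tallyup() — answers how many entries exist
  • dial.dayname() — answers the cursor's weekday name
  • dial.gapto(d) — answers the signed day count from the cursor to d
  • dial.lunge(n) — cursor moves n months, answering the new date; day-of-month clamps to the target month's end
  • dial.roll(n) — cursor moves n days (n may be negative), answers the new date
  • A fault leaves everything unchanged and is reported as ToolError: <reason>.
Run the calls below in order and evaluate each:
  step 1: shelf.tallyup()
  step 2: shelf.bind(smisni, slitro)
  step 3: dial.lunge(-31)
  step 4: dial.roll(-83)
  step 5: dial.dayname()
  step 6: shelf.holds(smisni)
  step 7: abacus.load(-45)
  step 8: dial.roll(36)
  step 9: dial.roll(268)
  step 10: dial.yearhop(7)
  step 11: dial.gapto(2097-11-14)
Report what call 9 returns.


==> tallyup()
<== 0
==> bind(k→smisni, v→slitro)
<== nil
==> lunge(n→-31)
<== 2091-07-06
==> roll(n→-83)
<== 2091-04-14
==> dayname()
<== Saturday
==> holds(k→smisni)
<== yes
==> load(x→-45)
<== -45
==> roll(n→36)
<== 2091-05-20
==> roll(n→268)
<== 2092-02-12
==> yearhop(n→7)
<== 2099-02-12
==> gapto(d→2097-11-14)
<== -455

Answer: 2092-02-12


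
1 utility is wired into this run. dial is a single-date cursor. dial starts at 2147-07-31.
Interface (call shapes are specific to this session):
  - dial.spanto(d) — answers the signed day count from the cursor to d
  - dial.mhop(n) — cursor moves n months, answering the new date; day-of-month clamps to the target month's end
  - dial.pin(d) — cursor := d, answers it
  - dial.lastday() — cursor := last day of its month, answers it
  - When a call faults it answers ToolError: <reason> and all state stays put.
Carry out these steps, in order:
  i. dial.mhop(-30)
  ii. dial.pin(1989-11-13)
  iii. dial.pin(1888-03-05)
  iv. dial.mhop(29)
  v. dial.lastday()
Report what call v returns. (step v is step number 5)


==> mhop(n='-30')
<== 2145-01-31
==> pin(d='1989-11-13')
<== 1989-11-13
==> pin(d='1888-03-05')
<== 1888-03-05
==> mhop(n='29')
<== 1890-08-05
==> lastday()
<== 1890-08-31

Answer: 1890-08-31


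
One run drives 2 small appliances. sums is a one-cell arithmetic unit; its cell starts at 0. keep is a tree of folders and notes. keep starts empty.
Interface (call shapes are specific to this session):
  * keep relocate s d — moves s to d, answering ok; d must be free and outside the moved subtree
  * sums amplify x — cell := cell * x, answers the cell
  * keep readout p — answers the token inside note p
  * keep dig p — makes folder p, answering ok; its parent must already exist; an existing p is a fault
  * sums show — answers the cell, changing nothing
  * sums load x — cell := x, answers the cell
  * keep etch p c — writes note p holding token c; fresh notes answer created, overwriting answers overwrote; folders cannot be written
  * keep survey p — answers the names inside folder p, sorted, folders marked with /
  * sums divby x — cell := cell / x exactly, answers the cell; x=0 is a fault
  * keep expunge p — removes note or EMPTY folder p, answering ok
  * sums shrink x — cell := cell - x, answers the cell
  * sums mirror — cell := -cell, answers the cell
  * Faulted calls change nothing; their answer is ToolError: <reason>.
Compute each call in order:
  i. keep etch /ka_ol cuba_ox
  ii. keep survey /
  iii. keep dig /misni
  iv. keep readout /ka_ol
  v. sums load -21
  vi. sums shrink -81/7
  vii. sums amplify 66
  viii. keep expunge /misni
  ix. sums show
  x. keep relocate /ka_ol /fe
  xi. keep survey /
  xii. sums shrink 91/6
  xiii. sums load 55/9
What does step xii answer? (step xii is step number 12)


I try keep etch on p→/ka_ol, c→cuba_ox, yielding created.
I run keep survey on p→/, giving [ka_ol].
I invoke keep dig on p→/misni, → ok.
Now I run keep readout on p→/ka_ol, and see cuba_ox.
Now I run sums load on x→-21, yielding -21.
I invoke sums shrink on x→-81/7, → -66/7.
I try sums amplify on x→66, and observe -4356/7.
Next I call keep expunge on p→/misni, yielding ok.
I invoke sums show, and observe -4356/7.
I run keep relocate on s→/ka_ol, d→/fe, and see ok.
Invoking keep survey on p→/, which returns [fe].
I call sums shrink on x→91/6, — result: -26773/42.
Using sums load on x→55/9: 55/9.

Answer: -26773/42


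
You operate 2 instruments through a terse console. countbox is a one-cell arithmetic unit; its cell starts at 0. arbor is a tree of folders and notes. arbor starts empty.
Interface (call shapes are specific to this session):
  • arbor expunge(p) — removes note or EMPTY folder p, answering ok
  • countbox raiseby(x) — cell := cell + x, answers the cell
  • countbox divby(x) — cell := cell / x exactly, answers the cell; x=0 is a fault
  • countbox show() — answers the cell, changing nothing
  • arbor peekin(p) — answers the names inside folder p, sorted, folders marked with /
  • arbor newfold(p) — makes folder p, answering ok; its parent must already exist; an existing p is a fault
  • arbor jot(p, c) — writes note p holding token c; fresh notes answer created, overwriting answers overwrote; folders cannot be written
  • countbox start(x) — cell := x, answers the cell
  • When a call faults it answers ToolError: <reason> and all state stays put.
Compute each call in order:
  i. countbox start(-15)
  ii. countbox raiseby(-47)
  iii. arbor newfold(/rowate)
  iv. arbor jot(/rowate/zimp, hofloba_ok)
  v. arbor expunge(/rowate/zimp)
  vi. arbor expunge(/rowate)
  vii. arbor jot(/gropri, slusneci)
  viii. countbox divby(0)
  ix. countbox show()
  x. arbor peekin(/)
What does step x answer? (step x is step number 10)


==> countbox start(-15)
<== -15
==> countbox raiseby(-47)
<== -62
==> arbor newfold(/rowate)
<== ok
==> arbor jot(/rowate/zimp, hofloba_ok)
<== created
==> arbor expunge(/rowate/zimp)
<== ok
==> arbor expunge(/rowate)
<== ok
==> arbor jot(/gropri, slusneci)
<== created
==> countbox divby(0)
<== ToolError: division by zero
==> countbox show()
<== -62
==> arbor peekin(/)
<== [gropri]

Answer: [gropri]


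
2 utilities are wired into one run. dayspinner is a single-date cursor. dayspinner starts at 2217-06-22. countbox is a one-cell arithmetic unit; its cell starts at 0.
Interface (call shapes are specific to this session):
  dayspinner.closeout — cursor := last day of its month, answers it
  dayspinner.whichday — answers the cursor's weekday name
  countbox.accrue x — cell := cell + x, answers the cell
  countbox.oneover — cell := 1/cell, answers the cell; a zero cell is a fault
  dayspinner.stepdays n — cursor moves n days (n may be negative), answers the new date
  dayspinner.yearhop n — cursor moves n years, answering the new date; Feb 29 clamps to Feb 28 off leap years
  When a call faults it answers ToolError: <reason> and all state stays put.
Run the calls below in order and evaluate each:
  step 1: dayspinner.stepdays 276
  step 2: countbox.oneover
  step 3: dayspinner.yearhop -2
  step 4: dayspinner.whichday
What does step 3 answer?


Answer: 2216-03-25

Derivation:
→ stepdays(n: 276)
← 2218-03-25
→ oneover()
← ToolError: reciprocal of zero
→ yearhop(n: -2)
← 2216-03-25
→ whichday()
← Monday


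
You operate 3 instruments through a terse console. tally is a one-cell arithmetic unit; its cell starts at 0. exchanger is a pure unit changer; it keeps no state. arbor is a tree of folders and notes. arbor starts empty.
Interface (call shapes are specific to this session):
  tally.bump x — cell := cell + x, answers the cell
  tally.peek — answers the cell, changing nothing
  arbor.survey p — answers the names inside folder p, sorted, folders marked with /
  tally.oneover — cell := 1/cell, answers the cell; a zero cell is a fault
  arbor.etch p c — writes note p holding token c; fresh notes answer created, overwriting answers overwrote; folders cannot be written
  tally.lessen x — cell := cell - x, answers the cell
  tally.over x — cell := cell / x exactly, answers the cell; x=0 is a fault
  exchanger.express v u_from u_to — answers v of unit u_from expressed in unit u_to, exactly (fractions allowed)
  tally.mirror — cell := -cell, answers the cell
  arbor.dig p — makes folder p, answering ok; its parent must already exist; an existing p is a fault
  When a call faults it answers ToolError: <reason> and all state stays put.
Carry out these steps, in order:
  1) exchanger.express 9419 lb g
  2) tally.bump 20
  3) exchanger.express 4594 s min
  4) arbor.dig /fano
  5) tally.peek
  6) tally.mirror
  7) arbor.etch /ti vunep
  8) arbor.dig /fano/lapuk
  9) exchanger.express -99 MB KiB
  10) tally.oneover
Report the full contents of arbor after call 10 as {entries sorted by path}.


Then exchanger.express on v: 9419, u_from: lb, u_to: g, yielding 427238653303/100000.
I call tally.bump on x: 20: 20.
I invoke exchanger.express on v: 4594, u_from: s, u_to: min, and see 2297/30.
I try arbor.dig on p: /fano, giving ok.
I use tally.peek(), yielding 20.
I use tally.mirror, and see -20.
I try arbor.etch on p: /ti, c: vunep, and observe created.
Now I run arbor.dig on p: /fano/lapuk, which returns ok.
I try exchanger.express on v: -99, u_from: MB, u_to: KiB: -1546875/16.
I run tally.oneover(), — result: -1/20.

Answer: {fano/, fano/lapuk/, ti=vunep}


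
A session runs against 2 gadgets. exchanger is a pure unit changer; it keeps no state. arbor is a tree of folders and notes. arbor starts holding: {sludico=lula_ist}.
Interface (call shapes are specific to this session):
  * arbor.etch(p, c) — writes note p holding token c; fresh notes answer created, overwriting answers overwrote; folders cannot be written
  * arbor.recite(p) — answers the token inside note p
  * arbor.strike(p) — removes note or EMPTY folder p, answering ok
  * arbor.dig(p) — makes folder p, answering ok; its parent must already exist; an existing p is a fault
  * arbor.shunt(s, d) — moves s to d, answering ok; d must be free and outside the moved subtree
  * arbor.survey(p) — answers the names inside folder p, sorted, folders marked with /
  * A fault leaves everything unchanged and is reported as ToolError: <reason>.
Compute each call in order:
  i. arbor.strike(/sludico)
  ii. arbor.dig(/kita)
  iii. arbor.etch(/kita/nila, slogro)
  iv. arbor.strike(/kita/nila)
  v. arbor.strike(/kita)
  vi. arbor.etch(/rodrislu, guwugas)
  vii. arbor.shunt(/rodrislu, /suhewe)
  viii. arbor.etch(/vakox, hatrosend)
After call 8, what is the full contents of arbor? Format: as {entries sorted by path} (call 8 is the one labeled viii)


Answer: {suhewe=guwugas, vakox=hatrosend}

Derivation:
$ arbor.strike p=/sludico
= ok
$ arbor.dig p=/kita
= ok
$ arbor.etch p=/kita/nila c=slogro
= created
$ arbor.strike p=/kita/nila
= ok
$ arbor.strike p=/kita
= ok
$ arbor.etch p=/rodrislu c=guwugas
= created
$ arbor.shunt s=/rodrislu d=/suhewe
= ok
$ arbor.etch p=/vakox c=hatrosend
= created


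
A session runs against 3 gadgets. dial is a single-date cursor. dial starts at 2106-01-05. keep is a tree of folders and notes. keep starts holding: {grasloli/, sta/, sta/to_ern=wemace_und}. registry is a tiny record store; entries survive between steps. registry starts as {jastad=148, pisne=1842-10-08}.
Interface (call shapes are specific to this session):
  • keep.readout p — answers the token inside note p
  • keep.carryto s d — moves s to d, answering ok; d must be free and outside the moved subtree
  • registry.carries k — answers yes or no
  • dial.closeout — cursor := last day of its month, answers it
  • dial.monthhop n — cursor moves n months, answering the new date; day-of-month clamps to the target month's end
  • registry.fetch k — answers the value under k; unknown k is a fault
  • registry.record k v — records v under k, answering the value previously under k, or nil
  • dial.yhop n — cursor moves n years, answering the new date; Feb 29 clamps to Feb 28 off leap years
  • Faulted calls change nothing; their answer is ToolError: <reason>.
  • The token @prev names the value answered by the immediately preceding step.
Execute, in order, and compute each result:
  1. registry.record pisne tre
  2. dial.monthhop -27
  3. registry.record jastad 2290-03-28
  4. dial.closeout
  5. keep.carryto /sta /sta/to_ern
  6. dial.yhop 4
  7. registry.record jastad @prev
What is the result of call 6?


Now I run registry.record(k='pisne', v='tre'), yielding 1842-10-08.
I invoke dial.monthhop(n='-27'), → 2103-10-05.
I invoke registry.record(k='jastad', v='2290-03-28'), giving 148.
Calling dial.closeout(), → 2103-10-31.
I run keep.carryto(s='/sta', d='/sta/to_ern'), which returns ToolError: exists.
Now I run dial.yhop(n='4'), → 2107-10-31.
Then registry.record(k='jastad', v='@prev'): 2290-03-28.

Answer: 2107-10-31


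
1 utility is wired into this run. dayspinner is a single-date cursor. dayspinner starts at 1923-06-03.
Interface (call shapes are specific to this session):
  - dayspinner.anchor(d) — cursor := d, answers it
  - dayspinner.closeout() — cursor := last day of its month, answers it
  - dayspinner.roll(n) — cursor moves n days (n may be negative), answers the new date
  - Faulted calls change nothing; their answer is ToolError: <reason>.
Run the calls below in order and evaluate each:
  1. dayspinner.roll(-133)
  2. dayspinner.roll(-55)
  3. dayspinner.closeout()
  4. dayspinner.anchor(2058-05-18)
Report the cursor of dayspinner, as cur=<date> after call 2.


Answer: cur=1922-11-27

Derivation:
I run dayspinner.roll(n=-133), → 1923-01-21.
Using dayspinner.roll(n=-55), yielding 1922-11-27.
I call dayspinner.closeout(), and observe 1922-11-30.
I try dayspinner.anchor(d=2058-05-18), giving 2058-05-18.


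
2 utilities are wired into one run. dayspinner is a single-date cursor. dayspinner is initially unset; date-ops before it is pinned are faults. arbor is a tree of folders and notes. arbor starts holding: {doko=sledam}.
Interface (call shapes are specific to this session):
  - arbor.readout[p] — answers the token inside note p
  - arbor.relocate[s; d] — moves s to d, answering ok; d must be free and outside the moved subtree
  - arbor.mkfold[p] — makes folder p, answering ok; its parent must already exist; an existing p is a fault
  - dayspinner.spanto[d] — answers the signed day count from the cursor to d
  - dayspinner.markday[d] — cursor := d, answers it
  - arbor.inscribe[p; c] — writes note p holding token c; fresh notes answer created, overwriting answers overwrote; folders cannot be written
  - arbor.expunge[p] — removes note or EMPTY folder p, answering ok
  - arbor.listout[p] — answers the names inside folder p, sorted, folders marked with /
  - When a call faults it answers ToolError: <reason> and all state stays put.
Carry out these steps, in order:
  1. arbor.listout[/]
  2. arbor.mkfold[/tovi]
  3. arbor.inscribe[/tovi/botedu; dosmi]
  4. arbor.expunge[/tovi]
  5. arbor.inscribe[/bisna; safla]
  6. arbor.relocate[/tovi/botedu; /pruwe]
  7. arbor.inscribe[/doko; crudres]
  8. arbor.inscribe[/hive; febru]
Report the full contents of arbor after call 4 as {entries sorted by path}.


Invoking arbor.listout using p=/, → [doko].
I invoke arbor.mkfold using p=/tovi: ok.
Invoking arbor.inscribe using p=/tovi/botedu, c=dosmi, giving created.
I run arbor.expunge using p=/tovi, and observe ToolError: not empty.
Next I call arbor.inscribe using p=/bisna, c=safla, and get created.
I call arbor.relocate using s=/tovi/botedu, d=/pruwe, and observe ok.
I run arbor.inscribe using p=/doko, c=crudres, → overwrote.
I use arbor.inscribe using p=/hive, c=febru, giving created.

Answer: {doko=sledam, tovi/, tovi/botedu=dosmi}


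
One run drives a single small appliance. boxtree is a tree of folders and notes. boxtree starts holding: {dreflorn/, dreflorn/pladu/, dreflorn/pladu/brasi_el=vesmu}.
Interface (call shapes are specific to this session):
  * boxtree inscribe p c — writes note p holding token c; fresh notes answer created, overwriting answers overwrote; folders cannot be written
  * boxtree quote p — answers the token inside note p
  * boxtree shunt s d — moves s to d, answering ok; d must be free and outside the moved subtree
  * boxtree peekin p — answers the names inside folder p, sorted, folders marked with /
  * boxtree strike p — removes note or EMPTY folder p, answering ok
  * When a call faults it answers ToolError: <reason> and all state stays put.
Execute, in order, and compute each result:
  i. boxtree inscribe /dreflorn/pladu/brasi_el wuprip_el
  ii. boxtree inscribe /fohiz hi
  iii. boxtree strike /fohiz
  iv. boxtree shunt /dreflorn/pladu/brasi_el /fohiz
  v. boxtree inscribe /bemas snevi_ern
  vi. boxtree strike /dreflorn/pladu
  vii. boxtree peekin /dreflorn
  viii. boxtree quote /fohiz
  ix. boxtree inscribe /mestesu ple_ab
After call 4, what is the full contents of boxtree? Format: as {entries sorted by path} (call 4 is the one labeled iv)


Answer: {dreflorn/, dreflorn/pladu/, fohiz=wuprip_el}

Derivation:
I call boxtree inscribe using p: /dreflorn/pladu/brasi_el, c: wuprip_el: overwrote.
Now I run boxtree inscribe using p: /fohiz, c: hi: created.
Next I call boxtree strike using p: /fohiz, → ok.
I run boxtree shunt using s: /dreflorn/pladu/brasi_el, d: /fohiz, — result: ok.
Invoking boxtree inscribe using p: /bemas, c: snevi_ern: created.
Next I call boxtree strike using p: /dreflorn/pladu, and see ok.
I call boxtree peekin using p: /dreflorn, which returns [].
I try boxtree quote using p: /fohiz, and observe wuprip_el.
I run boxtree inscribe using p: /mestesu, c: ple_ab: created.


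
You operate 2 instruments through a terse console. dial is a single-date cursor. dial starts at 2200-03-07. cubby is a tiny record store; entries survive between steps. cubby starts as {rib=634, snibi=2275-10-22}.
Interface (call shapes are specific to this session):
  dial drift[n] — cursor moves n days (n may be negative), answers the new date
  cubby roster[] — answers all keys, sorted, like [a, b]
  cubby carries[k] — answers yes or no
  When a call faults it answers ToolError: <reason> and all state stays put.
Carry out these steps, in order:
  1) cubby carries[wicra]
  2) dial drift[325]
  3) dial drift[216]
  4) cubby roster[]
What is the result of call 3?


Do: cubby carries[k→wicra]
See: no
Do: dial drift[n→325]
See: 2201-01-26
Do: dial drift[n→216]
See: 2201-08-30
Do: cubby roster[]
See: [rib, snibi]

Answer: 2201-08-30


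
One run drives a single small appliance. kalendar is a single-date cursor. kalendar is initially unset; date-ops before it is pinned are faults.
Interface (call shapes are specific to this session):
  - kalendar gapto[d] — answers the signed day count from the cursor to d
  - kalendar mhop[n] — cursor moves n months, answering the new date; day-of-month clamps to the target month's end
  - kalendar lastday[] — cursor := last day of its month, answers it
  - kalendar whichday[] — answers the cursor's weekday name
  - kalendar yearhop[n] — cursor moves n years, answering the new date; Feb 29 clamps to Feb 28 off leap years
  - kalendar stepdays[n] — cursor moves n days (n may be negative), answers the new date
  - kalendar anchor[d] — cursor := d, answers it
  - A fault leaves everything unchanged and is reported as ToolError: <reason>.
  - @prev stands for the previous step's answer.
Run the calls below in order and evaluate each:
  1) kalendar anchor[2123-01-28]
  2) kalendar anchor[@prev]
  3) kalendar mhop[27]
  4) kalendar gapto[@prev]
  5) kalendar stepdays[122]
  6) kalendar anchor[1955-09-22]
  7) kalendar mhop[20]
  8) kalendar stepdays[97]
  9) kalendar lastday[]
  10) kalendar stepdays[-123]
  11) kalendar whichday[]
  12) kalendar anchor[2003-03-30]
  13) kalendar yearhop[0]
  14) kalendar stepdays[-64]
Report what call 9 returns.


Answer: 1957-08-31

Derivation:
% kalendar anchor d→2123-01-28
[out] 2123-01-28
% kalendar anchor d→@prev
[out] 2123-01-28
% kalendar mhop n→27
[out] 2125-04-28
% kalendar gapto d→@prev
[out] 0
% kalendar stepdays n→122
[out] 2125-08-28
% kalendar anchor d→1955-09-22
[out] 1955-09-22
% kalendar mhop n→20
[out] 1957-05-22
% kalendar stepdays n→97
[out] 1957-08-27
% kalendar lastday
[out] 1957-08-31
% kalendar stepdays n→-123
[out] 1957-04-30
% kalendar whichday
[out] Tuesday
% kalendar anchor d→2003-03-30
[out] 2003-03-30
% kalendar yearhop n→0
[out] 2003-03-30
% kalendar stepdays n→-64
[out] 2003-01-25


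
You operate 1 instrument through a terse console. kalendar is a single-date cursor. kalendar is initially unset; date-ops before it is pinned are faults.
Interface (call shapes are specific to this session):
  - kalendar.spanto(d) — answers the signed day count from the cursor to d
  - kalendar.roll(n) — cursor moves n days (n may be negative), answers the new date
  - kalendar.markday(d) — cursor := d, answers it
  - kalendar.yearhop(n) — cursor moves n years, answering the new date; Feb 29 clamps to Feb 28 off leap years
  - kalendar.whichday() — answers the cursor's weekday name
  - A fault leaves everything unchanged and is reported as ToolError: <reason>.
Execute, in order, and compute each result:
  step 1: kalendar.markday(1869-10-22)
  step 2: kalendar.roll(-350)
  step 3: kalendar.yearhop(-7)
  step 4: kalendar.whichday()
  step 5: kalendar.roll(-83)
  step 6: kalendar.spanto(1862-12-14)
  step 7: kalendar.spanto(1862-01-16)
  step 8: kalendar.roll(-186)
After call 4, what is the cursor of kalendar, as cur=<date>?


Answer: cur=1861-11-06

Derivation:
Do: markday[1869-10-22]
See: 1869-10-22
Do: roll[-350]
See: 1868-11-06
Do: yearhop[-7]
See: 1861-11-06
Do: whichday[]
See: Wednesday
Do: roll[-83]
See: 1861-08-15
Do: spanto[1862-12-14]
See: 486
Do: spanto[1862-01-16]
See: 154
Do: roll[-186]
See: 1861-02-10


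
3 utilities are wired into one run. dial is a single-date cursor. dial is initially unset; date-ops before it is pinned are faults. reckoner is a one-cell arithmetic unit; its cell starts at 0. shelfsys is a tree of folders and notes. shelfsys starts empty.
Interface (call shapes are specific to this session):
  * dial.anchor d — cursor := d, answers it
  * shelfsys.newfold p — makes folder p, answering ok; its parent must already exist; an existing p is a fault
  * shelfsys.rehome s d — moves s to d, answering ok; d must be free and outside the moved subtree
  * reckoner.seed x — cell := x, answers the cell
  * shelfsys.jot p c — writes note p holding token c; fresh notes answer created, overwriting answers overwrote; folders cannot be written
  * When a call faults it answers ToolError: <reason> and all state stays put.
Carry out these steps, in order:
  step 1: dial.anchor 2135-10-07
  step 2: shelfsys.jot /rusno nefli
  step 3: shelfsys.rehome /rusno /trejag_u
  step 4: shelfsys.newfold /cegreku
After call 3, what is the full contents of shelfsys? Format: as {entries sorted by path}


Answer: {trejag_u=nefli}

Derivation:
[in] dial.anchor 2135-10-07
  2135-10-07
[in] shelfsys.jot /rusno nefli
  created
[in] shelfsys.rehome /rusno /trejag_u
  ok
[in] shelfsys.newfold /cegreku
  ok


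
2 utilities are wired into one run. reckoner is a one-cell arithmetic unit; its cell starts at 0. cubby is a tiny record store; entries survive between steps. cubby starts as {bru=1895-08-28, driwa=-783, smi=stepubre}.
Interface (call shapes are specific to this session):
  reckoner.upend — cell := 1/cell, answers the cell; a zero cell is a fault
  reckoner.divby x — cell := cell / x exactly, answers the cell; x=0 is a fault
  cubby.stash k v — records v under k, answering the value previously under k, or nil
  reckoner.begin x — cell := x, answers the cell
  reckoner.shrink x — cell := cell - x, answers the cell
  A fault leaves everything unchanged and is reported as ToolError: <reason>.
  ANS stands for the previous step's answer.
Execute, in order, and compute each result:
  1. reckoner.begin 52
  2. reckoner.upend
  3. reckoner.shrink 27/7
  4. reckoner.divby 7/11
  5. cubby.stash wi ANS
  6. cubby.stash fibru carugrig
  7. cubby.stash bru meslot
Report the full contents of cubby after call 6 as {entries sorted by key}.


Answer: {bru=1895-08-28, driwa=-783, fibru=carugrig, smi=stepubre, wi=-15367/2548}

Derivation:
-> reckoner.begin(52)
<- 52
-> reckoner.upend()
<- 1/52
-> reckoner.shrink(27/7)
<- -1397/364
-> reckoner.divby(7/11)
<- -15367/2548
-> cubby.stash(wi, ANS)
<- nil
-> cubby.stash(fibru, carugrig)
<- nil
-> cubby.stash(bru, meslot)
<- 1895-08-28


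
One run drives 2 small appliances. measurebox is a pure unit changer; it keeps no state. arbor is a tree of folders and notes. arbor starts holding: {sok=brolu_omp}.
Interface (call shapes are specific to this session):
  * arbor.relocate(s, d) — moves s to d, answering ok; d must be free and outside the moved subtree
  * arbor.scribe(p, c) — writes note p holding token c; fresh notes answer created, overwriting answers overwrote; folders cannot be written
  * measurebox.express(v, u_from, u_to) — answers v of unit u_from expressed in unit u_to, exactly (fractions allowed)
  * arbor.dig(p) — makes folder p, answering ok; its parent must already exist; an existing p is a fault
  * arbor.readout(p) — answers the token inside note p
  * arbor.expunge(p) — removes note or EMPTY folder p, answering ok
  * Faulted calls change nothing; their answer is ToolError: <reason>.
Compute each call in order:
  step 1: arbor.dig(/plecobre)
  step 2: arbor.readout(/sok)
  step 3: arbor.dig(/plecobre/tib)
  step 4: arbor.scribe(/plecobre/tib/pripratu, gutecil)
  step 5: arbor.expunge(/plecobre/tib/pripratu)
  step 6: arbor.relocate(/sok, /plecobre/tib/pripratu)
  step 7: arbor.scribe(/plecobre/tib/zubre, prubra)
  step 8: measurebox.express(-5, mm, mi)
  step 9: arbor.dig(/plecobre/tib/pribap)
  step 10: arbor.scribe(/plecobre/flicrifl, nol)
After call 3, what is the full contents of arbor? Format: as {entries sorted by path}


Using arbor.dig on p→/plecobre, and get ok.
I invoke arbor.readout on p→/sok: brolu_omp.
I use arbor.dig on p→/plecobre/tib, and see ok.
I invoke arbor.scribe on p→/plecobre/tib/pripratu, c→gutecil, → created.
I try arbor.expunge on p→/plecobre/tib/pripratu, — result: ok.
Now I run arbor.relocate on s→/sok, d→/plecobre/tib/pripratu, — result: ok.
Calling arbor.scribe on p→/plecobre/tib/zubre, c→prubra, — result: created.
Invoking measurebox.express on v→-5, u_from→mm, u_to→mi, yielding -5/1609344.
I try arbor.dig on p→/plecobre/tib/pribap, → ok.
Next I call arbor.scribe on p→/plecobre/flicrifl, c→nol, — result: created.

Answer: {plecobre/, plecobre/tib/, sok=brolu_omp}


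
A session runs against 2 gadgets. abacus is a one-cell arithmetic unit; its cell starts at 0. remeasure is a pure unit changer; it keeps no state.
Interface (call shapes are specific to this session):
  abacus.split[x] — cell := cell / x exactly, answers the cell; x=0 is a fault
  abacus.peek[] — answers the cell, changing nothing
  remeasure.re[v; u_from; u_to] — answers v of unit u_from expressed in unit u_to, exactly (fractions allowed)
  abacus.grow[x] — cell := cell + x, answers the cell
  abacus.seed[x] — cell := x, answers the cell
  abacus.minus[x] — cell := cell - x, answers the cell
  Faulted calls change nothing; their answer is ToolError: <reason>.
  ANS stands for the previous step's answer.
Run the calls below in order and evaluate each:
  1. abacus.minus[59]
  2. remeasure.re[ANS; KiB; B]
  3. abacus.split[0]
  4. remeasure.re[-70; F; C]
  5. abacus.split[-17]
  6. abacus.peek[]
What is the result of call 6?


% abacus.minus x=59
:: -59
% remeasure.re v=ANS u_from=KiB u_to=B
:: -60416
% abacus.split x=0
:: ToolError: division by zero
% remeasure.re v=-70 u_from=F u_to=C
:: -170/3
% abacus.split x=-17
:: 59/17
% abacus.peek
:: 59/17

Answer: 59/17


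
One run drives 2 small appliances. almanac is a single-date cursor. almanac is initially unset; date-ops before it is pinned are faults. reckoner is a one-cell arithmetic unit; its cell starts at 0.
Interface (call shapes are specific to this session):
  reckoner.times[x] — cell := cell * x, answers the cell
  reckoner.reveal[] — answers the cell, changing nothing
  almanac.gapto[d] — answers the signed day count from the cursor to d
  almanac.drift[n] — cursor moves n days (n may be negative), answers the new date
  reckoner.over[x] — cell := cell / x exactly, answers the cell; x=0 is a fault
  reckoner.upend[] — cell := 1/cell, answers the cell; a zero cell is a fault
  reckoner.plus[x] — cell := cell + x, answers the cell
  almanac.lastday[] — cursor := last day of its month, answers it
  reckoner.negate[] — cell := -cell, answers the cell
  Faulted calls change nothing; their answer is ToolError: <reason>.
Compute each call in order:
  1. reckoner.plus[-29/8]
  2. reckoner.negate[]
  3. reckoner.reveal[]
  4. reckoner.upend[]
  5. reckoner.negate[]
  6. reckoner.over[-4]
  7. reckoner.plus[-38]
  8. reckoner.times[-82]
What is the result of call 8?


I call reckoner.plus passing -29/8, and see -29/8.
Invoking reckoner.negate(): 29/8.
Now I run reckoner.reveal, and see 29/8.
Using reckoner.upend, — result: 8/29.
I run reckoner.negate, yielding -8/29.
Calling reckoner.over passing -4, → 2/29.
I invoke reckoner.plus passing -38, giving -1100/29.
I use reckoner.times passing -82, and see 90200/29.

Answer: 90200/29
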